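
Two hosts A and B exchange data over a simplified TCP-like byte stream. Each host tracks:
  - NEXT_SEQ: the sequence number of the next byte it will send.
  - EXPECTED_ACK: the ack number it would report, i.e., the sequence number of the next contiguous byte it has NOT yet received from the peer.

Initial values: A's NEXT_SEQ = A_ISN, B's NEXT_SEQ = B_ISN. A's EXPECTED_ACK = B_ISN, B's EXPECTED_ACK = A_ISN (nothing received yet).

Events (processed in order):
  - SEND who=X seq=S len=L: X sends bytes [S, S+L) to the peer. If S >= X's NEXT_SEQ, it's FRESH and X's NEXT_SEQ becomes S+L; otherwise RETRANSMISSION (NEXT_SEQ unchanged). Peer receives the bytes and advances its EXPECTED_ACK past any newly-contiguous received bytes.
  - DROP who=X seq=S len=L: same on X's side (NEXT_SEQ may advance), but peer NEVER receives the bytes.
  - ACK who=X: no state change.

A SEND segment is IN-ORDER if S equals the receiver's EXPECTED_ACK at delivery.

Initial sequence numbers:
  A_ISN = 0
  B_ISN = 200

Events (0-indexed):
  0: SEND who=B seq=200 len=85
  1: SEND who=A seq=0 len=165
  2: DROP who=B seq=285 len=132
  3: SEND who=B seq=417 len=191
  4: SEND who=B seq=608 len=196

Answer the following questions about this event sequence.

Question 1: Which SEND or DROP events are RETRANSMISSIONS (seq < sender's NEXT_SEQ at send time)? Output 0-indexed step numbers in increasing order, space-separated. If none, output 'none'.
Answer: none

Derivation:
Step 0: SEND seq=200 -> fresh
Step 1: SEND seq=0 -> fresh
Step 2: DROP seq=285 -> fresh
Step 3: SEND seq=417 -> fresh
Step 4: SEND seq=608 -> fresh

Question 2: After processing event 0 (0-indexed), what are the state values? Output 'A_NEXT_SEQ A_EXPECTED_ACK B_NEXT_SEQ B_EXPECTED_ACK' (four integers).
After event 0: A_seq=0 A_ack=285 B_seq=285 B_ack=0

0 285 285 0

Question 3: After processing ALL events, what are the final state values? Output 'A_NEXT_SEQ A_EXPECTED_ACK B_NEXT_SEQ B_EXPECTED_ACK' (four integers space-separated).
After event 0: A_seq=0 A_ack=285 B_seq=285 B_ack=0
After event 1: A_seq=165 A_ack=285 B_seq=285 B_ack=165
After event 2: A_seq=165 A_ack=285 B_seq=417 B_ack=165
After event 3: A_seq=165 A_ack=285 B_seq=608 B_ack=165
After event 4: A_seq=165 A_ack=285 B_seq=804 B_ack=165

Answer: 165 285 804 165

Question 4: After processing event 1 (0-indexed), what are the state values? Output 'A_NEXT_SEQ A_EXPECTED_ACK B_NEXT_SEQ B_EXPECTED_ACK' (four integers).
After event 0: A_seq=0 A_ack=285 B_seq=285 B_ack=0
After event 1: A_seq=165 A_ack=285 B_seq=285 B_ack=165

165 285 285 165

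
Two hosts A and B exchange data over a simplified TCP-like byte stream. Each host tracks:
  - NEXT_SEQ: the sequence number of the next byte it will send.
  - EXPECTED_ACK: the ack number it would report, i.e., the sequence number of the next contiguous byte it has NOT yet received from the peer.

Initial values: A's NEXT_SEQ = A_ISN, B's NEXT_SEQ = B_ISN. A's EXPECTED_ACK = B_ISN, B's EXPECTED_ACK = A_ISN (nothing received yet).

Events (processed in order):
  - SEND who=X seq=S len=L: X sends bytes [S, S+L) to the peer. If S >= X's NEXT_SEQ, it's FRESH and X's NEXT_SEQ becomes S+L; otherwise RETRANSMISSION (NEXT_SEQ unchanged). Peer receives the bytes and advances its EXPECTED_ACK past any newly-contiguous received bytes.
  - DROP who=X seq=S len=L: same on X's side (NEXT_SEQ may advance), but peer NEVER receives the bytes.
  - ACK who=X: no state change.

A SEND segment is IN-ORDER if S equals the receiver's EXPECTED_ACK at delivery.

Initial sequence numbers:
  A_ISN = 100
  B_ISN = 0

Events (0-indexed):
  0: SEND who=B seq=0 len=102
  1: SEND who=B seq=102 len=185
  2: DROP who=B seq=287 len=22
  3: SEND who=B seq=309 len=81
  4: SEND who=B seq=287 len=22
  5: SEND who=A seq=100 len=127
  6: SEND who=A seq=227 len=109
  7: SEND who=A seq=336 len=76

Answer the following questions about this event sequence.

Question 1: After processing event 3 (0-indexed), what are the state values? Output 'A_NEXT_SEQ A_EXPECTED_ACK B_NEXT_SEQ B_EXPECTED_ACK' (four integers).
After event 0: A_seq=100 A_ack=102 B_seq=102 B_ack=100
After event 1: A_seq=100 A_ack=287 B_seq=287 B_ack=100
After event 2: A_seq=100 A_ack=287 B_seq=309 B_ack=100
After event 3: A_seq=100 A_ack=287 B_seq=390 B_ack=100

100 287 390 100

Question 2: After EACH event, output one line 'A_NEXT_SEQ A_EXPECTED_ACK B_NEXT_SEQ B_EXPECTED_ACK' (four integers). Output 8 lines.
100 102 102 100
100 287 287 100
100 287 309 100
100 287 390 100
100 390 390 100
227 390 390 227
336 390 390 336
412 390 390 412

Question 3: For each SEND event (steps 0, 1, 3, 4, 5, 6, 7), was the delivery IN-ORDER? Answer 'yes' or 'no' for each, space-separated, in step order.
Step 0: SEND seq=0 -> in-order
Step 1: SEND seq=102 -> in-order
Step 3: SEND seq=309 -> out-of-order
Step 4: SEND seq=287 -> in-order
Step 5: SEND seq=100 -> in-order
Step 6: SEND seq=227 -> in-order
Step 7: SEND seq=336 -> in-order

Answer: yes yes no yes yes yes yes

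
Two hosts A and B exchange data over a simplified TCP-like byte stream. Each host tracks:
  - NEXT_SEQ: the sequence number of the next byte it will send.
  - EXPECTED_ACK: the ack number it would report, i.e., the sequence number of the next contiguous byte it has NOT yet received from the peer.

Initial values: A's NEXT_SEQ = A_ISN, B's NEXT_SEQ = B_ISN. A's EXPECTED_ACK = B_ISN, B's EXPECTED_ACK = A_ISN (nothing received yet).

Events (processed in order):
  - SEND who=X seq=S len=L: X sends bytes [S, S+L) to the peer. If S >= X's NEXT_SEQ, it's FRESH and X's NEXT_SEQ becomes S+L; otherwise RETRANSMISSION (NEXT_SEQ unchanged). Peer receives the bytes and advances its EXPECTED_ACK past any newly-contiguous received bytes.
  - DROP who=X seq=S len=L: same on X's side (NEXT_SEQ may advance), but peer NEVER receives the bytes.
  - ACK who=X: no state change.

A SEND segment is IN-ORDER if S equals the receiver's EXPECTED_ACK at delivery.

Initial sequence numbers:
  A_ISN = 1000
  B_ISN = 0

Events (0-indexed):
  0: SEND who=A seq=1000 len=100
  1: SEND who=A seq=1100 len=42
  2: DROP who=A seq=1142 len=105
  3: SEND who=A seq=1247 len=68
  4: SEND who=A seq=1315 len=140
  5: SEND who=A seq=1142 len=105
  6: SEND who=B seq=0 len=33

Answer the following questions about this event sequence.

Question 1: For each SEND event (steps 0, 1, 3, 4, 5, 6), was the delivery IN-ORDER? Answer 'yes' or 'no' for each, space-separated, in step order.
Step 0: SEND seq=1000 -> in-order
Step 1: SEND seq=1100 -> in-order
Step 3: SEND seq=1247 -> out-of-order
Step 4: SEND seq=1315 -> out-of-order
Step 5: SEND seq=1142 -> in-order
Step 6: SEND seq=0 -> in-order

Answer: yes yes no no yes yes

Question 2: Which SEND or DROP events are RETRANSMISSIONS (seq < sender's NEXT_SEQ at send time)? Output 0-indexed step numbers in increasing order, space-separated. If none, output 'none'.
Answer: 5

Derivation:
Step 0: SEND seq=1000 -> fresh
Step 1: SEND seq=1100 -> fresh
Step 2: DROP seq=1142 -> fresh
Step 3: SEND seq=1247 -> fresh
Step 4: SEND seq=1315 -> fresh
Step 5: SEND seq=1142 -> retransmit
Step 6: SEND seq=0 -> fresh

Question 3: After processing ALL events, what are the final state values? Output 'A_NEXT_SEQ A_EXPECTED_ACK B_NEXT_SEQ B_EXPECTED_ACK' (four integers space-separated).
Answer: 1455 33 33 1455

Derivation:
After event 0: A_seq=1100 A_ack=0 B_seq=0 B_ack=1100
After event 1: A_seq=1142 A_ack=0 B_seq=0 B_ack=1142
After event 2: A_seq=1247 A_ack=0 B_seq=0 B_ack=1142
After event 3: A_seq=1315 A_ack=0 B_seq=0 B_ack=1142
After event 4: A_seq=1455 A_ack=0 B_seq=0 B_ack=1142
After event 5: A_seq=1455 A_ack=0 B_seq=0 B_ack=1455
After event 6: A_seq=1455 A_ack=33 B_seq=33 B_ack=1455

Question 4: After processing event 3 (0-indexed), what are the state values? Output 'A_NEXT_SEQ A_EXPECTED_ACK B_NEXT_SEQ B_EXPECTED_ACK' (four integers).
After event 0: A_seq=1100 A_ack=0 B_seq=0 B_ack=1100
After event 1: A_seq=1142 A_ack=0 B_seq=0 B_ack=1142
After event 2: A_seq=1247 A_ack=0 B_seq=0 B_ack=1142
After event 3: A_seq=1315 A_ack=0 B_seq=0 B_ack=1142

1315 0 0 1142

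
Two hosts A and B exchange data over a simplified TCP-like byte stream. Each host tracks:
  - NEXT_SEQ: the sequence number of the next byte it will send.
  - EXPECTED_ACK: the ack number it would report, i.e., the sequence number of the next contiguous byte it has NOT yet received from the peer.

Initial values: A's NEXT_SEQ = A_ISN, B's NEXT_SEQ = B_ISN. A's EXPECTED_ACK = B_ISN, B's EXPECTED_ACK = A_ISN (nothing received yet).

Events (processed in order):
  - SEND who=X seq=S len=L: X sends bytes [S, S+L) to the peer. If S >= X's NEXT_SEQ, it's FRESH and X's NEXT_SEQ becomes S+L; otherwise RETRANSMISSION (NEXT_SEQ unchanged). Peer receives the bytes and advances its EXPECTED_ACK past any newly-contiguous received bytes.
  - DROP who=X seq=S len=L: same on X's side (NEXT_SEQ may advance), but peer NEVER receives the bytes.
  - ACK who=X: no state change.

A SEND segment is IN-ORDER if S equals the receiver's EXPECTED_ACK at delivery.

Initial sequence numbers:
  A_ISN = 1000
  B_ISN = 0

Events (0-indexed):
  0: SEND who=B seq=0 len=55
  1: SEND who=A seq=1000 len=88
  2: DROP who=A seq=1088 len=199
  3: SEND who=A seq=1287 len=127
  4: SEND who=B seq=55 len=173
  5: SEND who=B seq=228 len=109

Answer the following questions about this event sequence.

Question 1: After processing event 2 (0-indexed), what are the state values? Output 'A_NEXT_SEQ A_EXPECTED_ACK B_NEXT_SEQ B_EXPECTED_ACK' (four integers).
After event 0: A_seq=1000 A_ack=55 B_seq=55 B_ack=1000
After event 1: A_seq=1088 A_ack=55 B_seq=55 B_ack=1088
After event 2: A_seq=1287 A_ack=55 B_seq=55 B_ack=1088

1287 55 55 1088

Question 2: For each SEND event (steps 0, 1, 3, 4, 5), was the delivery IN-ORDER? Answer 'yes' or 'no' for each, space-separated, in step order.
Answer: yes yes no yes yes

Derivation:
Step 0: SEND seq=0 -> in-order
Step 1: SEND seq=1000 -> in-order
Step 3: SEND seq=1287 -> out-of-order
Step 4: SEND seq=55 -> in-order
Step 5: SEND seq=228 -> in-order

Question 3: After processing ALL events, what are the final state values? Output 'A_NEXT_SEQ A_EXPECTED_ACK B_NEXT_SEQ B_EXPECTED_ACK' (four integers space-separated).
Answer: 1414 337 337 1088

Derivation:
After event 0: A_seq=1000 A_ack=55 B_seq=55 B_ack=1000
After event 1: A_seq=1088 A_ack=55 B_seq=55 B_ack=1088
After event 2: A_seq=1287 A_ack=55 B_seq=55 B_ack=1088
After event 3: A_seq=1414 A_ack=55 B_seq=55 B_ack=1088
After event 4: A_seq=1414 A_ack=228 B_seq=228 B_ack=1088
After event 5: A_seq=1414 A_ack=337 B_seq=337 B_ack=1088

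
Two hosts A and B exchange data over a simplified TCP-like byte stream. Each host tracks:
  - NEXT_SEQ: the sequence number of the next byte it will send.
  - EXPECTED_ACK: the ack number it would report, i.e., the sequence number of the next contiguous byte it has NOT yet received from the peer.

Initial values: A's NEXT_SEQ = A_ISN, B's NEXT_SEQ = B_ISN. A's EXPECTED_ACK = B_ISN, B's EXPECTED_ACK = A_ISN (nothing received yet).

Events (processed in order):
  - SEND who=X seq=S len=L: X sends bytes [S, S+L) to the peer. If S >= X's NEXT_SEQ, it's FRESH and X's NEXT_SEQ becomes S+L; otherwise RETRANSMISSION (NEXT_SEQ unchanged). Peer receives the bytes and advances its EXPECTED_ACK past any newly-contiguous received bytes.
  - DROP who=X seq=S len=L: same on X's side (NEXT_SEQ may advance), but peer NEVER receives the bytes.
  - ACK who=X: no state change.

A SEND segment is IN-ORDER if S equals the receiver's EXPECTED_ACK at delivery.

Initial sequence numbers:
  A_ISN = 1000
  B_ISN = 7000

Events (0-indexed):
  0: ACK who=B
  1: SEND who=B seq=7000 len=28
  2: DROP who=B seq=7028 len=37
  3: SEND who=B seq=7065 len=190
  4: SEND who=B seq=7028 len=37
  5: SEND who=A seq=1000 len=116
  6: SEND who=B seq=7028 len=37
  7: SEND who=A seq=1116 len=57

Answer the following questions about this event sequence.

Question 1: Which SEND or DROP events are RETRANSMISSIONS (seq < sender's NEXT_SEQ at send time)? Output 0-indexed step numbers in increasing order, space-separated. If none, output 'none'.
Step 1: SEND seq=7000 -> fresh
Step 2: DROP seq=7028 -> fresh
Step 3: SEND seq=7065 -> fresh
Step 4: SEND seq=7028 -> retransmit
Step 5: SEND seq=1000 -> fresh
Step 6: SEND seq=7028 -> retransmit
Step 7: SEND seq=1116 -> fresh

Answer: 4 6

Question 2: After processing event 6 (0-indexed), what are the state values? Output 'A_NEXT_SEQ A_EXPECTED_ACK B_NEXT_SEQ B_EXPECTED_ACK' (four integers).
After event 0: A_seq=1000 A_ack=7000 B_seq=7000 B_ack=1000
After event 1: A_seq=1000 A_ack=7028 B_seq=7028 B_ack=1000
After event 2: A_seq=1000 A_ack=7028 B_seq=7065 B_ack=1000
After event 3: A_seq=1000 A_ack=7028 B_seq=7255 B_ack=1000
After event 4: A_seq=1000 A_ack=7255 B_seq=7255 B_ack=1000
After event 5: A_seq=1116 A_ack=7255 B_seq=7255 B_ack=1116
After event 6: A_seq=1116 A_ack=7255 B_seq=7255 B_ack=1116

1116 7255 7255 1116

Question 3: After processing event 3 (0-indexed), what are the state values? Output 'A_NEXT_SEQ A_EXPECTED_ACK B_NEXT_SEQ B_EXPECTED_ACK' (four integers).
After event 0: A_seq=1000 A_ack=7000 B_seq=7000 B_ack=1000
After event 1: A_seq=1000 A_ack=7028 B_seq=7028 B_ack=1000
After event 2: A_seq=1000 A_ack=7028 B_seq=7065 B_ack=1000
After event 3: A_seq=1000 A_ack=7028 B_seq=7255 B_ack=1000

1000 7028 7255 1000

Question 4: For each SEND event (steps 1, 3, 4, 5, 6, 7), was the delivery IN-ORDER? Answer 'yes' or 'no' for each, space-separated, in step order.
Step 1: SEND seq=7000 -> in-order
Step 3: SEND seq=7065 -> out-of-order
Step 4: SEND seq=7028 -> in-order
Step 5: SEND seq=1000 -> in-order
Step 6: SEND seq=7028 -> out-of-order
Step 7: SEND seq=1116 -> in-order

Answer: yes no yes yes no yes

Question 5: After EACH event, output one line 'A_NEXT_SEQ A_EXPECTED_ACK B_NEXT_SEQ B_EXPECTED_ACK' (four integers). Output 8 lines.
1000 7000 7000 1000
1000 7028 7028 1000
1000 7028 7065 1000
1000 7028 7255 1000
1000 7255 7255 1000
1116 7255 7255 1116
1116 7255 7255 1116
1173 7255 7255 1173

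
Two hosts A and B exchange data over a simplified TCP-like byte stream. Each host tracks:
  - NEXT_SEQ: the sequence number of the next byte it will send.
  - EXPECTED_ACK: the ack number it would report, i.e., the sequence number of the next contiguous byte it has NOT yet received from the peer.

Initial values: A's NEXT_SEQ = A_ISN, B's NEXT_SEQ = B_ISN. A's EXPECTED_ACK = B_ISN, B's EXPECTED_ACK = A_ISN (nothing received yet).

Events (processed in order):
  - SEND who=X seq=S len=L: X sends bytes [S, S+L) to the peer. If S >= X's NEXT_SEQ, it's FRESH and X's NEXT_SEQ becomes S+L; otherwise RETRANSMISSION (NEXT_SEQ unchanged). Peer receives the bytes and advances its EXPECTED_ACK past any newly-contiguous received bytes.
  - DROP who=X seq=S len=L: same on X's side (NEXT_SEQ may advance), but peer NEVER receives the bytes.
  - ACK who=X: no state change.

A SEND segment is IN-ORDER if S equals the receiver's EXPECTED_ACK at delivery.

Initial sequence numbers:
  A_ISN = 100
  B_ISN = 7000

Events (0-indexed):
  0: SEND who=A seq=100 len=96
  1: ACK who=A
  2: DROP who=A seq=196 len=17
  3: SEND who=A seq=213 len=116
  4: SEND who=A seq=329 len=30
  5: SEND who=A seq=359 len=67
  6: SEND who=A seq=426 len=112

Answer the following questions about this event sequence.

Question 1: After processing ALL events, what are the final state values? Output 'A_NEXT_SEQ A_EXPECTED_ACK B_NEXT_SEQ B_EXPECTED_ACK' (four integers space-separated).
After event 0: A_seq=196 A_ack=7000 B_seq=7000 B_ack=196
After event 1: A_seq=196 A_ack=7000 B_seq=7000 B_ack=196
After event 2: A_seq=213 A_ack=7000 B_seq=7000 B_ack=196
After event 3: A_seq=329 A_ack=7000 B_seq=7000 B_ack=196
After event 4: A_seq=359 A_ack=7000 B_seq=7000 B_ack=196
After event 5: A_seq=426 A_ack=7000 B_seq=7000 B_ack=196
After event 6: A_seq=538 A_ack=7000 B_seq=7000 B_ack=196

Answer: 538 7000 7000 196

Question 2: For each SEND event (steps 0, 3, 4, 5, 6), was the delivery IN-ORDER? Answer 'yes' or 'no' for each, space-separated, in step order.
Answer: yes no no no no

Derivation:
Step 0: SEND seq=100 -> in-order
Step 3: SEND seq=213 -> out-of-order
Step 4: SEND seq=329 -> out-of-order
Step 5: SEND seq=359 -> out-of-order
Step 6: SEND seq=426 -> out-of-order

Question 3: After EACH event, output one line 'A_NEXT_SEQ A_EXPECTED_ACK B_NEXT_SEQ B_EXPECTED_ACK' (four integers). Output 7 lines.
196 7000 7000 196
196 7000 7000 196
213 7000 7000 196
329 7000 7000 196
359 7000 7000 196
426 7000 7000 196
538 7000 7000 196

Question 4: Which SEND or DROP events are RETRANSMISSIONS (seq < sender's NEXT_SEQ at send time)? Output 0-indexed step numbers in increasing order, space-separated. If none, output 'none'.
Answer: none

Derivation:
Step 0: SEND seq=100 -> fresh
Step 2: DROP seq=196 -> fresh
Step 3: SEND seq=213 -> fresh
Step 4: SEND seq=329 -> fresh
Step 5: SEND seq=359 -> fresh
Step 6: SEND seq=426 -> fresh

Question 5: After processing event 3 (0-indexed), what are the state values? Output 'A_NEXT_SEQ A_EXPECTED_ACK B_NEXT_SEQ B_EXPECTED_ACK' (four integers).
After event 0: A_seq=196 A_ack=7000 B_seq=7000 B_ack=196
After event 1: A_seq=196 A_ack=7000 B_seq=7000 B_ack=196
After event 2: A_seq=213 A_ack=7000 B_seq=7000 B_ack=196
After event 3: A_seq=329 A_ack=7000 B_seq=7000 B_ack=196

329 7000 7000 196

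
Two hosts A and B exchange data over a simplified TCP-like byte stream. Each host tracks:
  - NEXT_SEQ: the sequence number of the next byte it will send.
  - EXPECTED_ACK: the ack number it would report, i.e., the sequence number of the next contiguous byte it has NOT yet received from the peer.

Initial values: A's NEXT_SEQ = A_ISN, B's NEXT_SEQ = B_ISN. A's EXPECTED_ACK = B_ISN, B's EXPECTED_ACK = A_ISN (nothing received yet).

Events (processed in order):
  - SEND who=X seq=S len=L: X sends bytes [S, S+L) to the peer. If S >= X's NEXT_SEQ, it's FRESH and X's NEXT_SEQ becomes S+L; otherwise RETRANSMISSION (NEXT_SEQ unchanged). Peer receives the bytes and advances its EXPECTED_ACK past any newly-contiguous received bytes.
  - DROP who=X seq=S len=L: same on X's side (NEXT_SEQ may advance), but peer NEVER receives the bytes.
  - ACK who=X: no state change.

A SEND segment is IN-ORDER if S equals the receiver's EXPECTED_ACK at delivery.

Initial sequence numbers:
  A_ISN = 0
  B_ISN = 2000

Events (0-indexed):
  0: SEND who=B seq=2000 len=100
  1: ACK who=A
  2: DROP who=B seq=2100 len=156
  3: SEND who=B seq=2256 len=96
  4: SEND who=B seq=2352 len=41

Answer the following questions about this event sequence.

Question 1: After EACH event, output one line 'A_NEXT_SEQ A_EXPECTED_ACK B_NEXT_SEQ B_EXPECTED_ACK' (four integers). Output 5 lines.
0 2100 2100 0
0 2100 2100 0
0 2100 2256 0
0 2100 2352 0
0 2100 2393 0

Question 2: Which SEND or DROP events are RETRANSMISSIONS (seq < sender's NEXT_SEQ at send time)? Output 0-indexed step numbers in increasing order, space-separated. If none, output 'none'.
Answer: none

Derivation:
Step 0: SEND seq=2000 -> fresh
Step 2: DROP seq=2100 -> fresh
Step 3: SEND seq=2256 -> fresh
Step 4: SEND seq=2352 -> fresh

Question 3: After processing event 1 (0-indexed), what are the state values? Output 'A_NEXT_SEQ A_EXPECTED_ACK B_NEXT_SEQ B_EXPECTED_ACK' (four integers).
After event 0: A_seq=0 A_ack=2100 B_seq=2100 B_ack=0
After event 1: A_seq=0 A_ack=2100 B_seq=2100 B_ack=0

0 2100 2100 0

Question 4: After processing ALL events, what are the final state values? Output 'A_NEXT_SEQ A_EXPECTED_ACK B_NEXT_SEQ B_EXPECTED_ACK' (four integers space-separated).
After event 0: A_seq=0 A_ack=2100 B_seq=2100 B_ack=0
After event 1: A_seq=0 A_ack=2100 B_seq=2100 B_ack=0
After event 2: A_seq=0 A_ack=2100 B_seq=2256 B_ack=0
After event 3: A_seq=0 A_ack=2100 B_seq=2352 B_ack=0
After event 4: A_seq=0 A_ack=2100 B_seq=2393 B_ack=0

Answer: 0 2100 2393 0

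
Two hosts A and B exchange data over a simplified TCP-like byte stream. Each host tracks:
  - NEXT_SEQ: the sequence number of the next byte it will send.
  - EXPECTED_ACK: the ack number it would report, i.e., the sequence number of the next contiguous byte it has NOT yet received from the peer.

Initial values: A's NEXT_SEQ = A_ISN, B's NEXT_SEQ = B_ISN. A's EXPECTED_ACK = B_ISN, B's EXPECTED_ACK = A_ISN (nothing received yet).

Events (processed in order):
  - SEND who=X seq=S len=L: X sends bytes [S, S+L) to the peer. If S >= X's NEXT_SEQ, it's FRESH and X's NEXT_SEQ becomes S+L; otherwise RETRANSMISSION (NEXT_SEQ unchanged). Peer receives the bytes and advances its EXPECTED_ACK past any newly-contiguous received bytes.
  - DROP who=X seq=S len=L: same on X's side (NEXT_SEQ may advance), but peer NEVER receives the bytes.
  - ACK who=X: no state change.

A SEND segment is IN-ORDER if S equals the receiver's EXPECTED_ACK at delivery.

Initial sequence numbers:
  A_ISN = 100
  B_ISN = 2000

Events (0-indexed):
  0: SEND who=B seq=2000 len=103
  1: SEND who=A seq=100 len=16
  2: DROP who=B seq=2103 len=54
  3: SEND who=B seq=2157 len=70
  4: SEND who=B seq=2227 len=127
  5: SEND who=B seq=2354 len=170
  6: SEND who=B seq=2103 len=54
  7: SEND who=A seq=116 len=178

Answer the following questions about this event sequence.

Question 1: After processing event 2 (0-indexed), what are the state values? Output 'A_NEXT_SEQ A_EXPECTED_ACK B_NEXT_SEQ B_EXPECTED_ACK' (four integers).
After event 0: A_seq=100 A_ack=2103 B_seq=2103 B_ack=100
After event 1: A_seq=116 A_ack=2103 B_seq=2103 B_ack=116
After event 2: A_seq=116 A_ack=2103 B_seq=2157 B_ack=116

116 2103 2157 116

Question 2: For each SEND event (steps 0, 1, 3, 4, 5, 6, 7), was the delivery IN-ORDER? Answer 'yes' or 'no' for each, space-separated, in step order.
Step 0: SEND seq=2000 -> in-order
Step 1: SEND seq=100 -> in-order
Step 3: SEND seq=2157 -> out-of-order
Step 4: SEND seq=2227 -> out-of-order
Step 5: SEND seq=2354 -> out-of-order
Step 6: SEND seq=2103 -> in-order
Step 7: SEND seq=116 -> in-order

Answer: yes yes no no no yes yes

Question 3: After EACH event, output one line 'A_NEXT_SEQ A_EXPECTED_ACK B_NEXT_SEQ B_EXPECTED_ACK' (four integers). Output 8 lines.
100 2103 2103 100
116 2103 2103 116
116 2103 2157 116
116 2103 2227 116
116 2103 2354 116
116 2103 2524 116
116 2524 2524 116
294 2524 2524 294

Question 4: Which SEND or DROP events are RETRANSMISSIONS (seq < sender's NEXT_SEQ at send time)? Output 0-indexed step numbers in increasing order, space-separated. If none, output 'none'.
Step 0: SEND seq=2000 -> fresh
Step 1: SEND seq=100 -> fresh
Step 2: DROP seq=2103 -> fresh
Step 3: SEND seq=2157 -> fresh
Step 4: SEND seq=2227 -> fresh
Step 5: SEND seq=2354 -> fresh
Step 6: SEND seq=2103 -> retransmit
Step 7: SEND seq=116 -> fresh

Answer: 6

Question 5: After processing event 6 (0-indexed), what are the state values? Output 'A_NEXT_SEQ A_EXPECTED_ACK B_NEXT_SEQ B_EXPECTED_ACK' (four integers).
After event 0: A_seq=100 A_ack=2103 B_seq=2103 B_ack=100
After event 1: A_seq=116 A_ack=2103 B_seq=2103 B_ack=116
After event 2: A_seq=116 A_ack=2103 B_seq=2157 B_ack=116
After event 3: A_seq=116 A_ack=2103 B_seq=2227 B_ack=116
After event 4: A_seq=116 A_ack=2103 B_seq=2354 B_ack=116
After event 5: A_seq=116 A_ack=2103 B_seq=2524 B_ack=116
After event 6: A_seq=116 A_ack=2524 B_seq=2524 B_ack=116

116 2524 2524 116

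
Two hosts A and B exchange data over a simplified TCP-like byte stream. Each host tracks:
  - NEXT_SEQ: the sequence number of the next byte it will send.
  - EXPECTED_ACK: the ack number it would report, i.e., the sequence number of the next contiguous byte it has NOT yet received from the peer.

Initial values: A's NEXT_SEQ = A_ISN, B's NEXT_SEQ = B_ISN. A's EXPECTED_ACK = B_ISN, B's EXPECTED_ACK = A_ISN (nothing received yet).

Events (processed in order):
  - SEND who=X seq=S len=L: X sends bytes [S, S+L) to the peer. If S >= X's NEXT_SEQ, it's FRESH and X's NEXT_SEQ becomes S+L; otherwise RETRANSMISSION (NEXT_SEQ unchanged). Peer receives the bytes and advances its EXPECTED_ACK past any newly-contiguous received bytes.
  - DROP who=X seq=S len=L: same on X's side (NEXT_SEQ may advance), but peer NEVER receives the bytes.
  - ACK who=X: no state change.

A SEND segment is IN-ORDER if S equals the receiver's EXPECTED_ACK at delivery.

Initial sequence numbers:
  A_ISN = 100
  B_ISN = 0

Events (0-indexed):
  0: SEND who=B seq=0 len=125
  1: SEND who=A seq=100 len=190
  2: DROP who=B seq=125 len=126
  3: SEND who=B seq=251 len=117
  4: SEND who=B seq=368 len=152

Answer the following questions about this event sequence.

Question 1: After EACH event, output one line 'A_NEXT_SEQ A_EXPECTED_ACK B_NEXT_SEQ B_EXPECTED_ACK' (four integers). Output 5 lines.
100 125 125 100
290 125 125 290
290 125 251 290
290 125 368 290
290 125 520 290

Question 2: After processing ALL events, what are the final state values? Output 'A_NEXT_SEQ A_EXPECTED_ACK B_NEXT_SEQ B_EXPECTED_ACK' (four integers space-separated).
Answer: 290 125 520 290

Derivation:
After event 0: A_seq=100 A_ack=125 B_seq=125 B_ack=100
After event 1: A_seq=290 A_ack=125 B_seq=125 B_ack=290
After event 2: A_seq=290 A_ack=125 B_seq=251 B_ack=290
After event 3: A_seq=290 A_ack=125 B_seq=368 B_ack=290
After event 4: A_seq=290 A_ack=125 B_seq=520 B_ack=290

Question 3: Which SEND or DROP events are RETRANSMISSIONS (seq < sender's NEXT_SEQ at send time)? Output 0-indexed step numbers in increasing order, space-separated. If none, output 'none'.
Answer: none

Derivation:
Step 0: SEND seq=0 -> fresh
Step 1: SEND seq=100 -> fresh
Step 2: DROP seq=125 -> fresh
Step 3: SEND seq=251 -> fresh
Step 4: SEND seq=368 -> fresh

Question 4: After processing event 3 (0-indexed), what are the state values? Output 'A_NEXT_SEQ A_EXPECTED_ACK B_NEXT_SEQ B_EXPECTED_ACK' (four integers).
After event 0: A_seq=100 A_ack=125 B_seq=125 B_ack=100
After event 1: A_seq=290 A_ack=125 B_seq=125 B_ack=290
After event 2: A_seq=290 A_ack=125 B_seq=251 B_ack=290
After event 3: A_seq=290 A_ack=125 B_seq=368 B_ack=290

290 125 368 290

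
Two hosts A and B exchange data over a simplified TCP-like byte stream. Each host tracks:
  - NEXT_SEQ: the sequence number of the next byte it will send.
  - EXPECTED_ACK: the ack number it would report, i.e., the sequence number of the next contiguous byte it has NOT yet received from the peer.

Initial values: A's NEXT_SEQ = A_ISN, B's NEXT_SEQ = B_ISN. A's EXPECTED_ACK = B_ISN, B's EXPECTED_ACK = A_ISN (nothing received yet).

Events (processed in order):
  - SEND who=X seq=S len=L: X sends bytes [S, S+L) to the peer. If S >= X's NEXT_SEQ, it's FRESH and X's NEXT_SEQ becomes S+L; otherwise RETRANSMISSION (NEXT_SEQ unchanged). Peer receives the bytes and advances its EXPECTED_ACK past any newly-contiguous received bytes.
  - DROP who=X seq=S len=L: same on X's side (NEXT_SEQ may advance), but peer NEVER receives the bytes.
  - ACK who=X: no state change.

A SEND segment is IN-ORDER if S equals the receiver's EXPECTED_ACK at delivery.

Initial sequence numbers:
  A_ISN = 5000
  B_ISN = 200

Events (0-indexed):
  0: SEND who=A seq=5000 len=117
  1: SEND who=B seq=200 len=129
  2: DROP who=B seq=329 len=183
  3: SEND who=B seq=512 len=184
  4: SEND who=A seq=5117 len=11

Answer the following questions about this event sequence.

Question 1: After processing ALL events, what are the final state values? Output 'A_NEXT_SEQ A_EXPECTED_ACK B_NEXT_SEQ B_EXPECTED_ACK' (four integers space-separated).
Answer: 5128 329 696 5128

Derivation:
After event 0: A_seq=5117 A_ack=200 B_seq=200 B_ack=5117
After event 1: A_seq=5117 A_ack=329 B_seq=329 B_ack=5117
After event 2: A_seq=5117 A_ack=329 B_seq=512 B_ack=5117
After event 3: A_seq=5117 A_ack=329 B_seq=696 B_ack=5117
After event 4: A_seq=5128 A_ack=329 B_seq=696 B_ack=5128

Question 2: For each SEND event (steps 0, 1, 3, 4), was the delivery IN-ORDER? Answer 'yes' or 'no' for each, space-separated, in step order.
Answer: yes yes no yes

Derivation:
Step 0: SEND seq=5000 -> in-order
Step 1: SEND seq=200 -> in-order
Step 3: SEND seq=512 -> out-of-order
Step 4: SEND seq=5117 -> in-order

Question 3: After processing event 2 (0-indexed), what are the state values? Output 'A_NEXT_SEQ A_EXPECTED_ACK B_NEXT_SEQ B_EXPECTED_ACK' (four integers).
After event 0: A_seq=5117 A_ack=200 B_seq=200 B_ack=5117
After event 1: A_seq=5117 A_ack=329 B_seq=329 B_ack=5117
After event 2: A_seq=5117 A_ack=329 B_seq=512 B_ack=5117

5117 329 512 5117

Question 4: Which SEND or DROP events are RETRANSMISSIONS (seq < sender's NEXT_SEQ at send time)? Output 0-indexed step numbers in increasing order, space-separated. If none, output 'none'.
Answer: none

Derivation:
Step 0: SEND seq=5000 -> fresh
Step 1: SEND seq=200 -> fresh
Step 2: DROP seq=329 -> fresh
Step 3: SEND seq=512 -> fresh
Step 4: SEND seq=5117 -> fresh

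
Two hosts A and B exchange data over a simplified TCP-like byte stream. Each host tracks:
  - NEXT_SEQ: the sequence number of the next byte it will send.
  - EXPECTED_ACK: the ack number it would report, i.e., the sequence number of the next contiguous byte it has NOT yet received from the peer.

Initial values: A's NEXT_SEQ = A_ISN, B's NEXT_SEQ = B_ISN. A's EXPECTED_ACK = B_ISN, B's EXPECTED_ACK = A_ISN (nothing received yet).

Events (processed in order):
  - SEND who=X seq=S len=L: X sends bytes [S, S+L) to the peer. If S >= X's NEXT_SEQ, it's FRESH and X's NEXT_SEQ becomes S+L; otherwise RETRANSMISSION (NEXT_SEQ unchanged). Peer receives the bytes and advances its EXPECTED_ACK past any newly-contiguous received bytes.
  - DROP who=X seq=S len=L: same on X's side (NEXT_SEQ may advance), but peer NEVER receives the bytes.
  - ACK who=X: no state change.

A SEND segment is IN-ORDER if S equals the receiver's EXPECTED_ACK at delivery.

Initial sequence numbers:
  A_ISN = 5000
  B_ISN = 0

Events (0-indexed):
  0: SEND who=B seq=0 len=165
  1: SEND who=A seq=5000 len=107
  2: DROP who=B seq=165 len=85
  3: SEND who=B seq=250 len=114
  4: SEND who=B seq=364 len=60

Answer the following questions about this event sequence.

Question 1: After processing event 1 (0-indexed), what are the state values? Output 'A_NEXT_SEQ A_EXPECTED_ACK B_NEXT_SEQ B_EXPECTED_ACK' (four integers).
After event 0: A_seq=5000 A_ack=165 B_seq=165 B_ack=5000
After event 1: A_seq=5107 A_ack=165 B_seq=165 B_ack=5107

5107 165 165 5107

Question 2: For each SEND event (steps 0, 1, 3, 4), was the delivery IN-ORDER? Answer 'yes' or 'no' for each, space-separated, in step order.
Answer: yes yes no no

Derivation:
Step 0: SEND seq=0 -> in-order
Step 1: SEND seq=5000 -> in-order
Step 3: SEND seq=250 -> out-of-order
Step 4: SEND seq=364 -> out-of-order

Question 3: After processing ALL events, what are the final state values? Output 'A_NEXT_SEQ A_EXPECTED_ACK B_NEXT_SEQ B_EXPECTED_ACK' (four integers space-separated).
Answer: 5107 165 424 5107

Derivation:
After event 0: A_seq=5000 A_ack=165 B_seq=165 B_ack=5000
After event 1: A_seq=5107 A_ack=165 B_seq=165 B_ack=5107
After event 2: A_seq=5107 A_ack=165 B_seq=250 B_ack=5107
After event 3: A_seq=5107 A_ack=165 B_seq=364 B_ack=5107
After event 4: A_seq=5107 A_ack=165 B_seq=424 B_ack=5107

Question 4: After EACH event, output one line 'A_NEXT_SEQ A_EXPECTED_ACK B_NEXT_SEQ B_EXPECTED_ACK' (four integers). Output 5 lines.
5000 165 165 5000
5107 165 165 5107
5107 165 250 5107
5107 165 364 5107
5107 165 424 5107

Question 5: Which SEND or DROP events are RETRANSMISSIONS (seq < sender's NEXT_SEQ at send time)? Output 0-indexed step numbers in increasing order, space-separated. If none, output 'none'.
Answer: none

Derivation:
Step 0: SEND seq=0 -> fresh
Step 1: SEND seq=5000 -> fresh
Step 2: DROP seq=165 -> fresh
Step 3: SEND seq=250 -> fresh
Step 4: SEND seq=364 -> fresh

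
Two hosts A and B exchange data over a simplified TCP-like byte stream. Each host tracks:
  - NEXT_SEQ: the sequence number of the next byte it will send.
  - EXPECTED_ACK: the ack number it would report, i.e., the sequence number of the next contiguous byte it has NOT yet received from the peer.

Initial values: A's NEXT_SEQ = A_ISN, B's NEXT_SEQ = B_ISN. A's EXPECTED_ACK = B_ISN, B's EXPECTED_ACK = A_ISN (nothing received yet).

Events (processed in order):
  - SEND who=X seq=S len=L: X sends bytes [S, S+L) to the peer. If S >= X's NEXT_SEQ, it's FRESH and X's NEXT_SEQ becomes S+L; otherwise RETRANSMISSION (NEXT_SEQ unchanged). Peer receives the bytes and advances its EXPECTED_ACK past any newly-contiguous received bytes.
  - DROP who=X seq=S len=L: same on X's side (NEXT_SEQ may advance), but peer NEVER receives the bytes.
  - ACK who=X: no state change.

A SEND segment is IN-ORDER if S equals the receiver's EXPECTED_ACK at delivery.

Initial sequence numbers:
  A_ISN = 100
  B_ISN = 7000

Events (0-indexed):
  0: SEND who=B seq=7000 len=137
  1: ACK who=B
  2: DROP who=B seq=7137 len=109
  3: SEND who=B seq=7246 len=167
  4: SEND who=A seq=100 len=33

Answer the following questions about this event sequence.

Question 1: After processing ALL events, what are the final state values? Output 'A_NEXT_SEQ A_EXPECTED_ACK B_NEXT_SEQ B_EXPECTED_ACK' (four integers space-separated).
After event 0: A_seq=100 A_ack=7137 B_seq=7137 B_ack=100
After event 1: A_seq=100 A_ack=7137 B_seq=7137 B_ack=100
After event 2: A_seq=100 A_ack=7137 B_seq=7246 B_ack=100
After event 3: A_seq=100 A_ack=7137 B_seq=7413 B_ack=100
After event 4: A_seq=133 A_ack=7137 B_seq=7413 B_ack=133

Answer: 133 7137 7413 133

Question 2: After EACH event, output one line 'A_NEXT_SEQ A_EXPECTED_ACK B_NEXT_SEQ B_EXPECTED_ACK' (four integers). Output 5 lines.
100 7137 7137 100
100 7137 7137 100
100 7137 7246 100
100 7137 7413 100
133 7137 7413 133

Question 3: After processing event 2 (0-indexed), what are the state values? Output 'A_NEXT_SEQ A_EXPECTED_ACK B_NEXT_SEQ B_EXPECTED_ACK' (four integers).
After event 0: A_seq=100 A_ack=7137 B_seq=7137 B_ack=100
After event 1: A_seq=100 A_ack=7137 B_seq=7137 B_ack=100
After event 2: A_seq=100 A_ack=7137 B_seq=7246 B_ack=100

100 7137 7246 100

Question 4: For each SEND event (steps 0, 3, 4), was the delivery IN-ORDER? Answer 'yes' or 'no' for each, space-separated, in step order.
Answer: yes no yes

Derivation:
Step 0: SEND seq=7000 -> in-order
Step 3: SEND seq=7246 -> out-of-order
Step 4: SEND seq=100 -> in-order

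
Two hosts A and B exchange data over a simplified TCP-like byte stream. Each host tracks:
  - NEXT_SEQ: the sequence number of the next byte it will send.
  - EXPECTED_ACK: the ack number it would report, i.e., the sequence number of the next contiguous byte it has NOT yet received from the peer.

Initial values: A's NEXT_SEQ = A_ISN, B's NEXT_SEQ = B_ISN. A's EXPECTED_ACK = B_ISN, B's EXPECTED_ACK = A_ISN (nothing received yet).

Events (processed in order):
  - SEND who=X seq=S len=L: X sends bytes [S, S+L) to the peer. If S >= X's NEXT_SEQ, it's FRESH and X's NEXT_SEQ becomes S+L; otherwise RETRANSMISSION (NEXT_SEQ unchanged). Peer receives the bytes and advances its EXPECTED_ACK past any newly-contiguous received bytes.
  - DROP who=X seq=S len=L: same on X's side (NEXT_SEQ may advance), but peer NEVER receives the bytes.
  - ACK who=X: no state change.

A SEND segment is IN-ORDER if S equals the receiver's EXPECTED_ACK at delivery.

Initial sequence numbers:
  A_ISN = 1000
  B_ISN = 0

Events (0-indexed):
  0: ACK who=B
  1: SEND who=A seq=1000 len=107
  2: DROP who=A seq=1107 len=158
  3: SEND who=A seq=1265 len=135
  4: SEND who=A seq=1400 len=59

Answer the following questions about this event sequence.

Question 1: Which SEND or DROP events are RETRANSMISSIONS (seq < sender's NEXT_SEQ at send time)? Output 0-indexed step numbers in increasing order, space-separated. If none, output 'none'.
Answer: none

Derivation:
Step 1: SEND seq=1000 -> fresh
Step 2: DROP seq=1107 -> fresh
Step 3: SEND seq=1265 -> fresh
Step 4: SEND seq=1400 -> fresh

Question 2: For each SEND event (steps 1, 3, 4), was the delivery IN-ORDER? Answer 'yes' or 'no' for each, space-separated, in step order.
Step 1: SEND seq=1000 -> in-order
Step 3: SEND seq=1265 -> out-of-order
Step 4: SEND seq=1400 -> out-of-order

Answer: yes no no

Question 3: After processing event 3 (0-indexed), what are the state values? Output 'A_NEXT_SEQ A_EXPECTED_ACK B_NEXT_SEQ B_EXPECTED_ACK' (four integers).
After event 0: A_seq=1000 A_ack=0 B_seq=0 B_ack=1000
After event 1: A_seq=1107 A_ack=0 B_seq=0 B_ack=1107
After event 2: A_seq=1265 A_ack=0 B_seq=0 B_ack=1107
After event 3: A_seq=1400 A_ack=0 B_seq=0 B_ack=1107

1400 0 0 1107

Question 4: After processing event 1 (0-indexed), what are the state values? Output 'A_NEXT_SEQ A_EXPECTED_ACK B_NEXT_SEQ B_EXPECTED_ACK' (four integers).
After event 0: A_seq=1000 A_ack=0 B_seq=0 B_ack=1000
After event 1: A_seq=1107 A_ack=0 B_seq=0 B_ack=1107

1107 0 0 1107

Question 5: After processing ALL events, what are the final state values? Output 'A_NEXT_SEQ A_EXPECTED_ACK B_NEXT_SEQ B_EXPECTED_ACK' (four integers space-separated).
After event 0: A_seq=1000 A_ack=0 B_seq=0 B_ack=1000
After event 1: A_seq=1107 A_ack=0 B_seq=0 B_ack=1107
After event 2: A_seq=1265 A_ack=0 B_seq=0 B_ack=1107
After event 3: A_seq=1400 A_ack=0 B_seq=0 B_ack=1107
After event 4: A_seq=1459 A_ack=0 B_seq=0 B_ack=1107

Answer: 1459 0 0 1107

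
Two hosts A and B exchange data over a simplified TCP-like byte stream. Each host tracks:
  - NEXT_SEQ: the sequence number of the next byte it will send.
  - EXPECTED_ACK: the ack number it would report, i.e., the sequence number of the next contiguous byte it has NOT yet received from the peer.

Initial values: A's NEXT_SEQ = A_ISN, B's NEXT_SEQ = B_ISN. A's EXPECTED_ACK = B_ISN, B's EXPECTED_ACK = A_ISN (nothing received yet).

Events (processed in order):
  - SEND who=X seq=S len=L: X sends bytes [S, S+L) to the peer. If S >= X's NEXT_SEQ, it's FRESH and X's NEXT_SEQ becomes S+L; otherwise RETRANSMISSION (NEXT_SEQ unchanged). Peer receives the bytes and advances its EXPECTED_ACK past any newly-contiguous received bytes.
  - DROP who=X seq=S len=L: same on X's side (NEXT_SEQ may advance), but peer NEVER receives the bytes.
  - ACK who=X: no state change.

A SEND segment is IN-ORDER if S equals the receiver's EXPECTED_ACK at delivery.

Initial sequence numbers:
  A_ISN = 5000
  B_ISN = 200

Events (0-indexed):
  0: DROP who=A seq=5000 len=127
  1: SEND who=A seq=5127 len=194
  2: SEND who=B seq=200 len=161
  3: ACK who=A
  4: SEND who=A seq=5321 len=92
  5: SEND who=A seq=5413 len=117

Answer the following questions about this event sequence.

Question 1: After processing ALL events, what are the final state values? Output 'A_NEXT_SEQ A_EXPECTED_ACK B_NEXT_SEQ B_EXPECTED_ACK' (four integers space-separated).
After event 0: A_seq=5127 A_ack=200 B_seq=200 B_ack=5000
After event 1: A_seq=5321 A_ack=200 B_seq=200 B_ack=5000
After event 2: A_seq=5321 A_ack=361 B_seq=361 B_ack=5000
After event 3: A_seq=5321 A_ack=361 B_seq=361 B_ack=5000
After event 4: A_seq=5413 A_ack=361 B_seq=361 B_ack=5000
After event 5: A_seq=5530 A_ack=361 B_seq=361 B_ack=5000

Answer: 5530 361 361 5000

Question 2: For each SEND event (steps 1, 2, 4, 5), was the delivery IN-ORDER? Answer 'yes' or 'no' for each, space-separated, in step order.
Answer: no yes no no

Derivation:
Step 1: SEND seq=5127 -> out-of-order
Step 2: SEND seq=200 -> in-order
Step 4: SEND seq=5321 -> out-of-order
Step 5: SEND seq=5413 -> out-of-order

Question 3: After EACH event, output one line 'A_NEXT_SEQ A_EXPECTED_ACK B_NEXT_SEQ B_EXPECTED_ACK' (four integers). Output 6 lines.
5127 200 200 5000
5321 200 200 5000
5321 361 361 5000
5321 361 361 5000
5413 361 361 5000
5530 361 361 5000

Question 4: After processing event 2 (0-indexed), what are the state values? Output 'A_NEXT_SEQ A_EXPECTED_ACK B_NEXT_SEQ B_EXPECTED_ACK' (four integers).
After event 0: A_seq=5127 A_ack=200 B_seq=200 B_ack=5000
After event 1: A_seq=5321 A_ack=200 B_seq=200 B_ack=5000
After event 2: A_seq=5321 A_ack=361 B_seq=361 B_ack=5000

5321 361 361 5000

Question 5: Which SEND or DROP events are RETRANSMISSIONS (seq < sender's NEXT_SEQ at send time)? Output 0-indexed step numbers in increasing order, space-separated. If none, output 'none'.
Answer: none

Derivation:
Step 0: DROP seq=5000 -> fresh
Step 1: SEND seq=5127 -> fresh
Step 2: SEND seq=200 -> fresh
Step 4: SEND seq=5321 -> fresh
Step 5: SEND seq=5413 -> fresh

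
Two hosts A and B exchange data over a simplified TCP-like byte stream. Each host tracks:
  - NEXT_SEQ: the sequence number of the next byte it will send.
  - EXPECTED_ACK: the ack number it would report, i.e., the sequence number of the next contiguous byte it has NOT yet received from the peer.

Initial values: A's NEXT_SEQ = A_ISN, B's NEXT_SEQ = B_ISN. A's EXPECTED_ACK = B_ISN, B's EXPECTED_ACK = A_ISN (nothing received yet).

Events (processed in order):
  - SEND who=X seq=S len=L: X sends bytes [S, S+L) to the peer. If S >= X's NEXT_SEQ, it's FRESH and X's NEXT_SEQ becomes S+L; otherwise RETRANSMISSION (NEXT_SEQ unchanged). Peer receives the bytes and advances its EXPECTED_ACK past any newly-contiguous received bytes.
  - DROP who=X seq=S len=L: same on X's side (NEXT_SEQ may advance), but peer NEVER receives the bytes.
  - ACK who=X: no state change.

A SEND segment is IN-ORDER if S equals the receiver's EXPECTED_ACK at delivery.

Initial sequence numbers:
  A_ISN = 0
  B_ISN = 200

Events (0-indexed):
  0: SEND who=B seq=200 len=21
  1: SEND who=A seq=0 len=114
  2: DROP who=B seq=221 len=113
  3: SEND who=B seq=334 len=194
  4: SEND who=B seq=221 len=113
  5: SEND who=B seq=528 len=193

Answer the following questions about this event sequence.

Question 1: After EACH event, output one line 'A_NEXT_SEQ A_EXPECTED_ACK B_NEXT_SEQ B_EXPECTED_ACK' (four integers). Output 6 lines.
0 221 221 0
114 221 221 114
114 221 334 114
114 221 528 114
114 528 528 114
114 721 721 114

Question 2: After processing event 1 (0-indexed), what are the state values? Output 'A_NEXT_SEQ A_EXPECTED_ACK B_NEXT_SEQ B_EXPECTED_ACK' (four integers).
After event 0: A_seq=0 A_ack=221 B_seq=221 B_ack=0
After event 1: A_seq=114 A_ack=221 B_seq=221 B_ack=114

114 221 221 114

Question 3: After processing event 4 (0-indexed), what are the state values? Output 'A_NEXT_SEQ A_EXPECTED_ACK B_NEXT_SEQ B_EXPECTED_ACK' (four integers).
After event 0: A_seq=0 A_ack=221 B_seq=221 B_ack=0
After event 1: A_seq=114 A_ack=221 B_seq=221 B_ack=114
After event 2: A_seq=114 A_ack=221 B_seq=334 B_ack=114
After event 3: A_seq=114 A_ack=221 B_seq=528 B_ack=114
After event 4: A_seq=114 A_ack=528 B_seq=528 B_ack=114

114 528 528 114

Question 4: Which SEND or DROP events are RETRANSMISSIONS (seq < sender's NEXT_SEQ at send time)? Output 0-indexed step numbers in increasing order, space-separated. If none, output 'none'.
Step 0: SEND seq=200 -> fresh
Step 1: SEND seq=0 -> fresh
Step 2: DROP seq=221 -> fresh
Step 3: SEND seq=334 -> fresh
Step 4: SEND seq=221 -> retransmit
Step 5: SEND seq=528 -> fresh

Answer: 4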